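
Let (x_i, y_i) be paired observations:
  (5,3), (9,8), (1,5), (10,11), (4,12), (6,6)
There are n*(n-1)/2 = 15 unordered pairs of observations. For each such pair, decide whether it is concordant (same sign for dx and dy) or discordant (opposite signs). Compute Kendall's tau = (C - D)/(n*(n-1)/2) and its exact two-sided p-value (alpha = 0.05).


Step 1: Enumerate the 15 unordered pairs (i,j) with i<j and classify each by sign(x_j-x_i) * sign(y_j-y_i).
  (1,2):dx=+4,dy=+5->C; (1,3):dx=-4,dy=+2->D; (1,4):dx=+5,dy=+8->C; (1,5):dx=-1,dy=+9->D
  (1,6):dx=+1,dy=+3->C; (2,3):dx=-8,dy=-3->C; (2,4):dx=+1,dy=+3->C; (2,5):dx=-5,dy=+4->D
  (2,6):dx=-3,dy=-2->C; (3,4):dx=+9,dy=+6->C; (3,5):dx=+3,dy=+7->C; (3,6):dx=+5,dy=+1->C
  (4,5):dx=-6,dy=+1->D; (4,6):dx=-4,dy=-5->C; (5,6):dx=+2,dy=-6->D
Step 2: C = 10, D = 5, total pairs = 15.
Step 3: tau = (C - D)/(n(n-1)/2) = (10 - 5)/15 = 0.333333.
Step 4: Exact two-sided p-value (enumerate n! = 720 permutations of y under H0): p = 0.469444.
Step 5: alpha = 0.05. fail to reject H0.

tau_b = 0.3333 (C=10, D=5), p = 0.469444, fail to reject H0.


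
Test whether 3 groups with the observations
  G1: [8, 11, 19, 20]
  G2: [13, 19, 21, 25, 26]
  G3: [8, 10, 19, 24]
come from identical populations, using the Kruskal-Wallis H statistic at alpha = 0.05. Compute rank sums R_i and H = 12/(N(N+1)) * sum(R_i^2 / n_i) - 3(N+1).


Step 1: Combine all N = 13 observations and assign midranks.
sorted (value, group, rank): (8,G1,1.5), (8,G3,1.5), (10,G3,3), (11,G1,4), (13,G2,5), (19,G1,7), (19,G2,7), (19,G3,7), (20,G1,9), (21,G2,10), (24,G3,11), (25,G2,12), (26,G2,13)
Step 2: Sum ranks within each group.
R_1 = 21.5 (n_1 = 4)
R_2 = 47 (n_2 = 5)
R_3 = 22.5 (n_3 = 4)
Step 3: H = 12/(N(N+1)) * sum(R_i^2/n_i) - 3(N+1)
     = 12/(13*14) * (21.5^2/4 + 47^2/5 + 22.5^2/4) - 3*14
     = 0.065934 * 683.925 - 42
     = 3.093956.
Step 4: Ties present; correction factor C = 1 - 30/(13^3 - 13) = 0.986264. Corrected H = 3.093956 / 0.986264 = 3.137047.
Step 5: Under H0, H ~ chi^2(2); p-value = 0.208353.
Step 6: alpha = 0.05. fail to reject H0.

H = 3.1370, df = 2, p = 0.208353, fail to reject H0.


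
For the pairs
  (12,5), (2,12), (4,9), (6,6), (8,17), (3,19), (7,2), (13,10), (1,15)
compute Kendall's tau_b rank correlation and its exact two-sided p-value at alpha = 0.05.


Step 1: Enumerate the 36 unordered pairs (i,j) with i<j and classify each by sign(x_j-x_i) * sign(y_j-y_i).
  (1,2):dx=-10,dy=+7->D; (1,3):dx=-8,dy=+4->D; (1,4):dx=-6,dy=+1->D; (1,5):dx=-4,dy=+12->D
  (1,6):dx=-9,dy=+14->D; (1,7):dx=-5,dy=-3->C; (1,8):dx=+1,dy=+5->C; (1,9):dx=-11,dy=+10->D
  (2,3):dx=+2,dy=-3->D; (2,4):dx=+4,dy=-6->D; (2,5):dx=+6,dy=+5->C; (2,6):dx=+1,dy=+7->C
  (2,7):dx=+5,dy=-10->D; (2,8):dx=+11,dy=-2->D; (2,9):dx=-1,dy=+3->D; (3,4):dx=+2,dy=-3->D
  (3,5):dx=+4,dy=+8->C; (3,6):dx=-1,dy=+10->D; (3,7):dx=+3,dy=-7->D; (3,8):dx=+9,dy=+1->C
  (3,9):dx=-3,dy=+6->D; (4,5):dx=+2,dy=+11->C; (4,6):dx=-3,dy=+13->D; (4,7):dx=+1,dy=-4->D
  (4,8):dx=+7,dy=+4->C; (4,9):dx=-5,dy=+9->D; (5,6):dx=-5,dy=+2->D; (5,7):dx=-1,dy=-15->C
  (5,8):dx=+5,dy=-7->D; (5,9):dx=-7,dy=-2->C; (6,7):dx=+4,dy=-17->D; (6,8):dx=+10,dy=-9->D
  (6,9):dx=-2,dy=-4->C; (7,8):dx=+6,dy=+8->C; (7,9):dx=-6,dy=+13->D; (8,9):dx=-12,dy=+5->D
Step 2: C = 12, D = 24, total pairs = 36.
Step 3: tau = (C - D)/(n(n-1)/2) = (12 - 24)/36 = -0.333333.
Step 4: Exact two-sided p-value (enumerate n! = 362880 permutations of y under H0): p = 0.259518.
Step 5: alpha = 0.05. fail to reject H0.

tau_b = -0.3333 (C=12, D=24), p = 0.259518, fail to reject H0.


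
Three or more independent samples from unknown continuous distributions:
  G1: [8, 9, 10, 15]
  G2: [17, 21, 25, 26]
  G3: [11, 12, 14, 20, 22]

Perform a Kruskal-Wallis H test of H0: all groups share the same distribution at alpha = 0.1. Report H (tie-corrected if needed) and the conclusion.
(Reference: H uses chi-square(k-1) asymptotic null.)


Step 1: Combine all N = 13 observations and assign midranks.
sorted (value, group, rank): (8,G1,1), (9,G1,2), (10,G1,3), (11,G3,4), (12,G3,5), (14,G3,6), (15,G1,7), (17,G2,8), (20,G3,9), (21,G2,10), (22,G3,11), (25,G2,12), (26,G2,13)
Step 2: Sum ranks within each group.
R_1 = 13 (n_1 = 4)
R_2 = 43 (n_2 = 4)
R_3 = 35 (n_3 = 5)
Step 3: H = 12/(N(N+1)) * sum(R_i^2/n_i) - 3(N+1)
     = 12/(13*14) * (13^2/4 + 43^2/4 + 35^2/5) - 3*14
     = 0.065934 * 749.5 - 42
     = 7.417582.
Step 4: No ties, so H is used without correction.
Step 5: Under H0, H ~ chi^2(2); p-value = 0.024507.
Step 6: alpha = 0.1. reject H0.

H = 7.4176, df = 2, p = 0.024507, reject H0.


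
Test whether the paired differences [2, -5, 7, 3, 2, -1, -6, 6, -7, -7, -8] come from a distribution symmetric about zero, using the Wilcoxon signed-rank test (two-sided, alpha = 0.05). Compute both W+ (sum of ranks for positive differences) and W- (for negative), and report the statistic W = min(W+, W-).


Step 1: Drop any zero differences (none here) and take |d_i|.
|d| = [2, 5, 7, 3, 2, 1, 6, 6, 7, 7, 8]
Step 2: Midrank |d_i| (ties get averaged ranks).
ranks: |2|->2.5, |5|->5, |7|->9, |3|->4, |2|->2.5, |1|->1, |6|->6.5, |6|->6.5, |7|->9, |7|->9, |8|->11
Step 3: Attach original signs; sum ranks with positive sign and with negative sign.
W+ = 2.5 + 9 + 4 + 2.5 + 6.5 = 24.5
W- = 5 + 1 + 6.5 + 9 + 9 + 11 = 41.5
(Check: W+ + W- = 66 should equal n(n+1)/2 = 66.)
Step 4: Test statistic W = min(W+, W-) = 24.5.
Step 5: Ties in |d|, so use the tie-corrected normal approximation.
        E[W] = n(n+1)/4 = 11*12/4 = 33.
        Tie groups: |d|=2 (t=2), |d|=6 (t=2), |d|=7 (t=3); sum(t^3 - t) = 36.
        Var[W] = n(n+1)(2n+1)/24 - sum(t^3-t)/48 = 3036/24 - 36/48 = 125.75.
        z = (W - E[W]) / sqrt(Var[W]) = (24.5 - 33) / 11.2138 = -0.7580.
        Two-sided p = 2*Phi(z) = 0.448455.
Step 6: alpha = 0.05. fail to reject H0.

W+ = 24.5, W- = 41.5, W = min = 24.5, p = 0.448455, fail to reject H0.


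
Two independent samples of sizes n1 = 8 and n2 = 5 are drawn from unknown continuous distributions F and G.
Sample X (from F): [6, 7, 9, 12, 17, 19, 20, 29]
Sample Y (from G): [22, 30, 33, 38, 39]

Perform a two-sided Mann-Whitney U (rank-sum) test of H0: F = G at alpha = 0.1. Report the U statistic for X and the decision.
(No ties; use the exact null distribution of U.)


Step 1: Combine and sort all 13 observations; assign midranks.
sorted (value, group): (6,X), (7,X), (9,X), (12,X), (17,X), (19,X), (20,X), (22,Y), (29,X), (30,Y), (33,Y), (38,Y), (39,Y)
ranks: 6->1, 7->2, 9->3, 12->4, 17->5, 19->6, 20->7, 22->8, 29->9, 30->10, 33->11, 38->12, 39->13
Step 2: Rank sum for X: R1 = 1 + 2 + 3 + 4 + 5 + 6 + 7 + 9 = 37.
Step 3: U_X = R1 - n1(n1+1)/2 = 37 - 8*9/2 = 37 - 36 = 1.
       U_Y = n1*n2 - U_X = 40 - 1 = 39.
Step 4: No ties, so the exact null distribution of U (based on enumerating the C(13,8) = 1287 equally likely rank assignments) gives the two-sided p-value.
Step 5: p-value = 0.003108; compare to alpha = 0.1. reject H0.

U_X = 1, p = 0.003108, reject H0 at alpha = 0.1.


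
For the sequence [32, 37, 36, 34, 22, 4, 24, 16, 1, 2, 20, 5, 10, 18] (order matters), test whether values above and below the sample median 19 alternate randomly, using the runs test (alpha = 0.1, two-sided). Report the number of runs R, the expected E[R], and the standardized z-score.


Step 1: Compute median = 19; label A = above, B = below.
Labels in order: AAAAABABBBABBB  (n_A = 7, n_B = 7)
Step 2: Count runs R = 6.
Step 3: Under H0 (random ordering), E[R] = 2*n_A*n_B/(n_A+n_B) + 1 = 2*7*7/14 + 1 = 8.0000.
        Var[R] = 2*n_A*n_B*(2*n_A*n_B - n_A - n_B) / ((n_A+n_B)^2 * (n_A+n_B-1)) = 8232/2548 = 3.2308.
        SD[R] = 1.7974.
Step 4: Continuity-corrected z = (R + 0.5 - E[R]) / SD[R] = (6 + 0.5 - 8.0000) / 1.7974 = -0.8345.
Step 5: Two-sided p-value via normal approximation = 2*(1 - Phi(|z|)) = 0.403986.
Step 6: alpha = 0.1. fail to reject H0.

R = 6, z = -0.8345, p = 0.403986, fail to reject H0.


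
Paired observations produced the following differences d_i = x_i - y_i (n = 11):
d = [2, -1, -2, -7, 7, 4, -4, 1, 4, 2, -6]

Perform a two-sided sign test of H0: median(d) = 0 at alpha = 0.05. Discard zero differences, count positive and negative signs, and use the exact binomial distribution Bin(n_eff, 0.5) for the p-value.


Step 1: Discard zero differences. Original n = 11; n_eff = number of nonzero differences = 11.
Nonzero differences (with sign): +2, -1, -2, -7, +7, +4, -4, +1, +4, +2, -6
Step 2: Count signs: positive = 6, negative = 5.
Step 3: Under H0: P(positive) = 0.5, so the number of positives S ~ Bin(11, 0.5).
Step 4: Two-sided exact p-value = sum of Bin(11,0.5) probabilities at or below the observed probability = 1.000000.
Step 5: alpha = 0.05. fail to reject H0.

n_eff = 11, pos = 6, neg = 5, p = 1.000000, fail to reject H0.


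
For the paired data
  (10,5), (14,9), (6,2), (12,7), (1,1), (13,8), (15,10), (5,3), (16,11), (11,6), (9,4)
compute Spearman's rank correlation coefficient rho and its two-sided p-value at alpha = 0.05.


Step 1: Rank x and y separately (midranks; no ties here).
rank(x): 10->5, 14->9, 6->3, 12->7, 1->1, 13->8, 15->10, 5->2, 16->11, 11->6, 9->4
rank(y): 5->5, 9->9, 2->2, 7->7, 1->1, 8->8, 10->10, 3->3, 11->11, 6->6, 4->4
Step 2: d_i = R_x(i) - R_y(i); compute d_i^2.
  (5-5)^2=0, (9-9)^2=0, (3-2)^2=1, (7-7)^2=0, (1-1)^2=0, (8-8)^2=0, (10-10)^2=0, (2-3)^2=1, (11-11)^2=0, (6-6)^2=0, (4-4)^2=0
sum(d^2) = 2.
Step 3: rho = 1 - 6*2 / (11*(11^2 - 1)) = 1 - 12/1320 = 0.990909.
Step 4: Under H0, t = rho * sqrt((n-2)/(1-rho^2)) = 22.0966 ~ t(9).
Step 5: Two-sided p-value from the t-distribution with 9 df = 0.000000.
Step 6: alpha = 0.05. reject H0.

rho = 0.9909, p = 0.000000, reject H0 at alpha = 0.05.


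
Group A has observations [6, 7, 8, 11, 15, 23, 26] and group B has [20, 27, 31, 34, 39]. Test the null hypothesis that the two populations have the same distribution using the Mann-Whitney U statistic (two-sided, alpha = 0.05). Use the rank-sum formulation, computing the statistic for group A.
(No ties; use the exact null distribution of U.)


Step 1: Combine and sort all 12 observations; assign midranks.
sorted (value, group): (6,X), (7,X), (8,X), (11,X), (15,X), (20,Y), (23,X), (26,X), (27,Y), (31,Y), (34,Y), (39,Y)
ranks: 6->1, 7->2, 8->3, 11->4, 15->5, 20->6, 23->7, 26->8, 27->9, 31->10, 34->11, 39->12
Step 2: Rank sum for X: R1 = 1 + 2 + 3 + 4 + 5 + 7 + 8 = 30.
Step 3: U_X = R1 - n1(n1+1)/2 = 30 - 7*8/2 = 30 - 28 = 2.
       U_Y = n1*n2 - U_X = 35 - 2 = 33.
Step 4: No ties, so the exact null distribution of U (based on enumerating the C(12,7) = 792 equally likely rank assignments) gives the two-sided p-value.
Step 5: p-value = 0.010101; compare to alpha = 0.05. reject H0.

U_X = 2, p = 0.010101, reject H0 at alpha = 0.05.


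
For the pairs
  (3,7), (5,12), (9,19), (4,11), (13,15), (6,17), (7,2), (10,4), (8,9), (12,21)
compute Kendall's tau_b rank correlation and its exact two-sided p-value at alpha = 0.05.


Step 1: Enumerate the 45 unordered pairs (i,j) with i<j and classify each by sign(x_j-x_i) * sign(y_j-y_i).
  (1,2):dx=+2,dy=+5->C; (1,3):dx=+6,dy=+12->C; (1,4):dx=+1,dy=+4->C; (1,5):dx=+10,dy=+8->C
  (1,6):dx=+3,dy=+10->C; (1,7):dx=+4,dy=-5->D; (1,8):dx=+7,dy=-3->D; (1,9):dx=+5,dy=+2->C
  (1,10):dx=+9,dy=+14->C; (2,3):dx=+4,dy=+7->C; (2,4):dx=-1,dy=-1->C; (2,5):dx=+8,dy=+3->C
  (2,6):dx=+1,dy=+5->C; (2,7):dx=+2,dy=-10->D; (2,8):dx=+5,dy=-8->D; (2,9):dx=+3,dy=-3->D
  (2,10):dx=+7,dy=+9->C; (3,4):dx=-5,dy=-8->C; (3,5):dx=+4,dy=-4->D; (3,6):dx=-3,dy=-2->C
  (3,7):dx=-2,dy=-17->C; (3,8):dx=+1,dy=-15->D; (3,9):dx=-1,dy=-10->C; (3,10):dx=+3,dy=+2->C
  (4,5):dx=+9,dy=+4->C; (4,6):dx=+2,dy=+6->C; (4,7):dx=+3,dy=-9->D; (4,8):dx=+6,dy=-7->D
  (4,9):dx=+4,dy=-2->D; (4,10):dx=+8,dy=+10->C; (5,6):dx=-7,dy=+2->D; (5,7):dx=-6,dy=-13->C
  (5,8):dx=-3,dy=-11->C; (5,9):dx=-5,dy=-6->C; (5,10):dx=-1,dy=+6->D; (6,7):dx=+1,dy=-15->D
  (6,8):dx=+4,dy=-13->D; (6,9):dx=+2,dy=-8->D; (6,10):dx=+6,dy=+4->C; (7,8):dx=+3,dy=+2->C
  (7,9):dx=+1,dy=+7->C; (7,10):dx=+5,dy=+19->C; (8,9):dx=-2,dy=+5->D; (8,10):dx=+2,dy=+17->C
  (9,10):dx=+4,dy=+12->C
Step 2: C = 29, D = 16, total pairs = 45.
Step 3: tau = (C - D)/(n(n-1)/2) = (29 - 16)/45 = 0.288889.
Step 4: Exact two-sided p-value (enumerate n! = 3628800 permutations of y under H0): p = 0.291248.
Step 5: alpha = 0.05. fail to reject H0.

tau_b = 0.2889 (C=29, D=16), p = 0.291248, fail to reject H0.


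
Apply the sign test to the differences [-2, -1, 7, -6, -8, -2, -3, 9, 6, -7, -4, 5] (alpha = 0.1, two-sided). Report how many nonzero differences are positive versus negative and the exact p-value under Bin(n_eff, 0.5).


Step 1: Discard zero differences. Original n = 12; n_eff = number of nonzero differences = 12.
Nonzero differences (with sign): -2, -1, +7, -6, -8, -2, -3, +9, +6, -7, -4, +5
Step 2: Count signs: positive = 4, negative = 8.
Step 3: Under H0: P(positive) = 0.5, so the number of positives S ~ Bin(12, 0.5).
Step 4: Two-sided exact p-value = sum of Bin(12,0.5) probabilities at or below the observed probability = 0.387695.
Step 5: alpha = 0.1. fail to reject H0.

n_eff = 12, pos = 4, neg = 8, p = 0.387695, fail to reject H0.


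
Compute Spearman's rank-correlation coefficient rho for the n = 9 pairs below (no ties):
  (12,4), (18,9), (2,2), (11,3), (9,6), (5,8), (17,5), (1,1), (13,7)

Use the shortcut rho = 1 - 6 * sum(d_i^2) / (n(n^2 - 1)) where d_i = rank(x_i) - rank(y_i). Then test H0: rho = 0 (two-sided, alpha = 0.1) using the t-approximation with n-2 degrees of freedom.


Step 1: Rank x and y separately (midranks; no ties here).
rank(x): 12->6, 18->9, 2->2, 11->5, 9->4, 5->3, 17->8, 1->1, 13->7
rank(y): 4->4, 9->9, 2->2, 3->3, 6->6, 8->8, 5->5, 1->1, 7->7
Step 2: d_i = R_x(i) - R_y(i); compute d_i^2.
  (6-4)^2=4, (9-9)^2=0, (2-2)^2=0, (5-3)^2=4, (4-6)^2=4, (3-8)^2=25, (8-5)^2=9, (1-1)^2=0, (7-7)^2=0
sum(d^2) = 46.
Step 3: rho = 1 - 6*46 / (9*(9^2 - 1)) = 1 - 276/720 = 0.616667.
Step 4: Under H0, t = rho * sqrt((n-2)/(1-rho^2)) = 2.0725 ~ t(7).
Step 5: Two-sided p-value from the t-distribution with 7 df = 0.076929.
Step 6: alpha = 0.1. reject H0.

rho = 0.6167, p = 0.076929, reject H0 at alpha = 0.1.


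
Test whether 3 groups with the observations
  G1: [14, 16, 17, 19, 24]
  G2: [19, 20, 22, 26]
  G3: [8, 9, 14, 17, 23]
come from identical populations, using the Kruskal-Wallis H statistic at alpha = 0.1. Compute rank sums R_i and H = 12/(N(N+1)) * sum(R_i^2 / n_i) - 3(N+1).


Step 1: Combine all N = 14 observations and assign midranks.
sorted (value, group, rank): (8,G3,1), (9,G3,2), (14,G1,3.5), (14,G3,3.5), (16,G1,5), (17,G1,6.5), (17,G3,6.5), (19,G1,8.5), (19,G2,8.5), (20,G2,10), (22,G2,11), (23,G3,12), (24,G1,13), (26,G2,14)
Step 2: Sum ranks within each group.
R_1 = 36.5 (n_1 = 5)
R_2 = 43.5 (n_2 = 4)
R_3 = 25 (n_3 = 5)
Step 3: H = 12/(N(N+1)) * sum(R_i^2/n_i) - 3(N+1)
     = 12/(14*15) * (36.5^2/5 + 43.5^2/4 + 25^2/5) - 3*15
     = 0.057143 * 864.513 - 45
     = 4.400714.
Step 4: Ties present; correction factor C = 1 - 18/(14^3 - 14) = 0.993407. Corrected H = 4.400714 / 0.993407 = 4.429923.
Step 5: Under H0, H ~ chi^2(2); p-value = 0.109158.
Step 6: alpha = 0.1. fail to reject H0.

H = 4.4299, df = 2, p = 0.109158, fail to reject H0.


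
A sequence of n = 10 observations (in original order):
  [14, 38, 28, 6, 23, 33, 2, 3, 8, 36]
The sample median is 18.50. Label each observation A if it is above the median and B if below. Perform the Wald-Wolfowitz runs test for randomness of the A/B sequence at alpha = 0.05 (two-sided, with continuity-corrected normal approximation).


Step 1: Compute median = 18.50; label A = above, B = below.
Labels in order: BAABAABBBA  (n_A = 5, n_B = 5)
Step 2: Count runs R = 6.
Step 3: Under H0 (random ordering), E[R] = 2*n_A*n_B/(n_A+n_B) + 1 = 2*5*5/10 + 1 = 6.0000.
        Var[R] = 2*n_A*n_B*(2*n_A*n_B - n_A - n_B) / ((n_A+n_B)^2 * (n_A+n_B-1)) = 2000/900 = 2.2222.
        SD[R] = 1.4907.
Step 4: R = E[R], so z = 0 with no continuity correction.
Step 5: Two-sided p-value via normal approximation = 2*(1 - Phi(|z|)) = 1.000000.
Step 6: alpha = 0.05. fail to reject H0.

R = 6, z = 0.0000, p = 1.000000, fail to reject H0.


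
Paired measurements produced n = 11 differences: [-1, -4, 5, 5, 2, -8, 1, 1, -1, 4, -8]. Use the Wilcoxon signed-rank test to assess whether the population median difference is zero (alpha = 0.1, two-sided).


Step 1: Drop any zero differences (none here) and take |d_i|.
|d| = [1, 4, 5, 5, 2, 8, 1, 1, 1, 4, 8]
Step 2: Midrank |d_i| (ties get averaged ranks).
ranks: |1|->2.5, |4|->6.5, |5|->8.5, |5|->8.5, |2|->5, |8|->10.5, |1|->2.5, |1|->2.5, |1|->2.5, |4|->6.5, |8|->10.5
Step 3: Attach original signs; sum ranks with positive sign and with negative sign.
W+ = 8.5 + 8.5 + 5 + 2.5 + 2.5 + 6.5 = 33.5
W- = 2.5 + 6.5 + 10.5 + 2.5 + 10.5 = 32.5
(Check: W+ + W- = 66 should equal n(n+1)/2 = 66.)
Step 4: Test statistic W = min(W+, W-) = 32.5.
Step 5: Ties in |d|, so use the tie-corrected normal approximation.
        E[W] = n(n+1)/4 = 11*12/4 = 33.
        Tie groups: |d|=1 (t=4), |d|=4 (t=2), |d|=5 (t=2), |d|=8 (t=2); sum(t^3 - t) = 78.
        Var[W] = n(n+1)(2n+1)/24 - sum(t^3-t)/48 = 3036/24 - 78/48 = 124.875.
        z = (W - E[W]) / sqrt(Var[W]) = (32.5 - 33) / 11.1747 = -0.0447.
        Two-sided p = 2*Phi(z) = 0.964312.
Step 6: alpha = 0.1. fail to reject H0.

W+ = 33.5, W- = 32.5, W = min = 32.5, p = 0.964312, fail to reject H0.


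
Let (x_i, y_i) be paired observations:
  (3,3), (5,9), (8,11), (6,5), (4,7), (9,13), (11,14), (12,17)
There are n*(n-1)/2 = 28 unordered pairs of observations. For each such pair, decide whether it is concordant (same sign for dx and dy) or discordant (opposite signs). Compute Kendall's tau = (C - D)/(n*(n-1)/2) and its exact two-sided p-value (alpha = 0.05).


Step 1: Enumerate the 28 unordered pairs (i,j) with i<j and classify each by sign(x_j-x_i) * sign(y_j-y_i).
  (1,2):dx=+2,dy=+6->C; (1,3):dx=+5,dy=+8->C; (1,4):dx=+3,dy=+2->C; (1,5):dx=+1,dy=+4->C
  (1,6):dx=+6,dy=+10->C; (1,7):dx=+8,dy=+11->C; (1,8):dx=+9,dy=+14->C; (2,3):dx=+3,dy=+2->C
  (2,4):dx=+1,dy=-4->D; (2,5):dx=-1,dy=-2->C; (2,6):dx=+4,dy=+4->C; (2,7):dx=+6,dy=+5->C
  (2,8):dx=+7,dy=+8->C; (3,4):dx=-2,dy=-6->C; (3,5):dx=-4,dy=-4->C; (3,6):dx=+1,dy=+2->C
  (3,7):dx=+3,dy=+3->C; (3,8):dx=+4,dy=+6->C; (4,5):dx=-2,dy=+2->D; (4,6):dx=+3,dy=+8->C
  (4,7):dx=+5,dy=+9->C; (4,8):dx=+6,dy=+12->C; (5,6):dx=+5,dy=+6->C; (5,7):dx=+7,dy=+7->C
  (5,8):dx=+8,dy=+10->C; (6,7):dx=+2,dy=+1->C; (6,8):dx=+3,dy=+4->C; (7,8):dx=+1,dy=+3->C
Step 2: C = 26, D = 2, total pairs = 28.
Step 3: tau = (C - D)/(n(n-1)/2) = (26 - 2)/28 = 0.857143.
Step 4: Exact two-sided p-value (enumerate n! = 40320 permutations of y under H0): p = 0.001736.
Step 5: alpha = 0.05. reject H0.

tau_b = 0.8571 (C=26, D=2), p = 0.001736, reject H0.


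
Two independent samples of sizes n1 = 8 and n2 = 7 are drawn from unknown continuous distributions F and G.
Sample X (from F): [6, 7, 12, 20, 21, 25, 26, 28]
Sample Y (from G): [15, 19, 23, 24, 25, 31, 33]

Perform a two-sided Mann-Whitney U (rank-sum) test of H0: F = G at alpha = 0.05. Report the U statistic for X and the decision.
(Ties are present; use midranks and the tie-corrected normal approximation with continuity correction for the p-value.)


Step 1: Combine and sort all 15 observations; assign midranks.
sorted (value, group): (6,X), (7,X), (12,X), (15,Y), (19,Y), (20,X), (21,X), (23,Y), (24,Y), (25,X), (25,Y), (26,X), (28,X), (31,Y), (33,Y)
ranks: 6->1, 7->2, 12->3, 15->4, 19->5, 20->6, 21->7, 23->8, 24->9, 25->10.5, 25->10.5, 26->12, 28->13, 31->14, 33->15
Step 2: Rank sum for X: R1 = 1 + 2 + 3 + 6 + 7 + 10.5 + 12 + 13 = 54.5.
Step 3: U_X = R1 - n1(n1+1)/2 = 54.5 - 8*9/2 = 54.5 - 36 = 18.5.
       U_Y = n1*n2 - U_X = 56 - 18.5 = 37.5.
Step 4: Ties are present, so use the tie-corrected normal approximation (with continuity correction) for the p-value.
Step 5: p-value = 0.297190; compare to alpha = 0.05. fail to reject H0.

U_X = 18.5, p = 0.297190, fail to reject H0 at alpha = 0.05.


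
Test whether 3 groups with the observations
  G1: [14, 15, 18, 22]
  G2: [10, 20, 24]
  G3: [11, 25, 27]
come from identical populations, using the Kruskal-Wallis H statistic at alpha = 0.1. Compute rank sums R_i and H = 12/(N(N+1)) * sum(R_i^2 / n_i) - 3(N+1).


Step 1: Combine all N = 10 observations and assign midranks.
sorted (value, group, rank): (10,G2,1), (11,G3,2), (14,G1,3), (15,G1,4), (18,G1,5), (20,G2,6), (22,G1,7), (24,G2,8), (25,G3,9), (27,G3,10)
Step 2: Sum ranks within each group.
R_1 = 19 (n_1 = 4)
R_2 = 15 (n_2 = 3)
R_3 = 21 (n_3 = 3)
Step 3: H = 12/(N(N+1)) * sum(R_i^2/n_i) - 3(N+1)
     = 12/(10*11) * (19^2/4 + 15^2/3 + 21^2/3) - 3*11
     = 0.109091 * 312.25 - 33
     = 1.063636.
Step 4: No ties, so H is used without correction.
Step 5: Under H0, H ~ chi^2(2); p-value = 0.587536.
Step 6: alpha = 0.1. fail to reject H0.

H = 1.0636, df = 2, p = 0.587536, fail to reject H0.


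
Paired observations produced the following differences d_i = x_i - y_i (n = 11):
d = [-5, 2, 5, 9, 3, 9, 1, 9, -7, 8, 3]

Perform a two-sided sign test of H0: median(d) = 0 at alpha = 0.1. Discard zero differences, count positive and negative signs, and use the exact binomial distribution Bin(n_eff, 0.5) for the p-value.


Step 1: Discard zero differences. Original n = 11; n_eff = number of nonzero differences = 11.
Nonzero differences (with sign): -5, +2, +5, +9, +3, +9, +1, +9, -7, +8, +3
Step 2: Count signs: positive = 9, negative = 2.
Step 3: Under H0: P(positive) = 0.5, so the number of positives S ~ Bin(11, 0.5).
Step 4: Two-sided exact p-value = sum of Bin(11,0.5) probabilities at or below the observed probability = 0.065430.
Step 5: alpha = 0.1. reject H0.

n_eff = 11, pos = 9, neg = 2, p = 0.065430, reject H0.


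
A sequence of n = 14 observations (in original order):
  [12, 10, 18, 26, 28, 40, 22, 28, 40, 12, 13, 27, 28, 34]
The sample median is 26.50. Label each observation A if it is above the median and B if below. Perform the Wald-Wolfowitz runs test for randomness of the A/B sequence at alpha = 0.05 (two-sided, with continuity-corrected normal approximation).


Step 1: Compute median = 26.50; label A = above, B = below.
Labels in order: BBBBAABAABBAAA  (n_A = 7, n_B = 7)
Step 2: Count runs R = 6.
Step 3: Under H0 (random ordering), E[R] = 2*n_A*n_B/(n_A+n_B) + 1 = 2*7*7/14 + 1 = 8.0000.
        Var[R] = 2*n_A*n_B*(2*n_A*n_B - n_A - n_B) / ((n_A+n_B)^2 * (n_A+n_B-1)) = 8232/2548 = 3.2308.
        SD[R] = 1.7974.
Step 4: Continuity-corrected z = (R + 0.5 - E[R]) / SD[R] = (6 + 0.5 - 8.0000) / 1.7974 = -0.8345.
Step 5: Two-sided p-value via normal approximation = 2*(1 - Phi(|z|)) = 0.403986.
Step 6: alpha = 0.05. fail to reject H0.

R = 6, z = -0.8345, p = 0.403986, fail to reject H0.


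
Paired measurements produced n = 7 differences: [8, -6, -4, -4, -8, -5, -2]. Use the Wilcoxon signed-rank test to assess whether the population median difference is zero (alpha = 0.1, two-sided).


Step 1: Drop any zero differences (none here) and take |d_i|.
|d| = [8, 6, 4, 4, 8, 5, 2]
Step 2: Midrank |d_i| (ties get averaged ranks).
ranks: |8|->6.5, |6|->5, |4|->2.5, |4|->2.5, |8|->6.5, |5|->4, |2|->1
Step 3: Attach original signs; sum ranks with positive sign and with negative sign.
W+ = 6.5 = 6.5
W- = 5 + 2.5 + 2.5 + 6.5 + 4 + 1 = 21.5
(Check: W+ + W- = 28 should equal n(n+1)/2 = 28.)
Step 4: Test statistic W = min(W+, W-) = 6.5.
Step 5: Ties in |d|, so use the tie-corrected normal approximation.
        E[W] = n(n+1)/4 = 7*8/4 = 14.
        Tie groups: |d|=4 (t=2), |d|=8 (t=2); sum(t^3 - t) = 12.
        Var[W] = n(n+1)(2n+1)/24 - sum(t^3-t)/48 = 840/24 - 12/48 = 34.75.
        z = (W - E[W]) / sqrt(Var[W]) = (6.5 - 14) / 5.8949 = -1.2723.
        Two-sided p = 2*Phi(z) = 0.203272.
Step 6: alpha = 0.1. fail to reject H0.

W+ = 6.5, W- = 21.5, W = min = 6.5, p = 0.203272, fail to reject H0.


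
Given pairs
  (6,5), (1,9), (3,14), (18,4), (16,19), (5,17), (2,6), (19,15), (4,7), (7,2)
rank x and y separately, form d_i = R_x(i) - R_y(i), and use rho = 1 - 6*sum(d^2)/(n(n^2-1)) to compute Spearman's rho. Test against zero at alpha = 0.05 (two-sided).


Step 1: Rank x and y separately (midranks; no ties here).
rank(x): 6->6, 1->1, 3->3, 18->9, 16->8, 5->5, 2->2, 19->10, 4->4, 7->7
rank(y): 5->3, 9->6, 14->7, 4->2, 19->10, 17->9, 6->4, 15->8, 7->5, 2->1
Step 2: d_i = R_x(i) - R_y(i); compute d_i^2.
  (6-3)^2=9, (1-6)^2=25, (3-7)^2=16, (9-2)^2=49, (8-10)^2=4, (5-9)^2=16, (2-4)^2=4, (10-8)^2=4, (4-5)^2=1, (7-1)^2=36
sum(d^2) = 164.
Step 3: rho = 1 - 6*164 / (10*(10^2 - 1)) = 1 - 984/990 = 0.006061.
Step 4: Under H0, t = rho * sqrt((n-2)/(1-rho^2)) = 0.0171 ~ t(8).
Step 5: Two-sided p-value from the t-distribution with 8 df = 0.986743.
Step 6: alpha = 0.05. fail to reject H0.

rho = 0.0061, p = 0.986743, fail to reject H0 at alpha = 0.05.


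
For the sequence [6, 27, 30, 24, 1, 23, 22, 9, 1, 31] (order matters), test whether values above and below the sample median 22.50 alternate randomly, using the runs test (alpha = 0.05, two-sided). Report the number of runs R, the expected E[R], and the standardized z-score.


Step 1: Compute median = 22.50; label A = above, B = below.
Labels in order: BAAABABBBA  (n_A = 5, n_B = 5)
Step 2: Count runs R = 6.
Step 3: Under H0 (random ordering), E[R] = 2*n_A*n_B/(n_A+n_B) + 1 = 2*5*5/10 + 1 = 6.0000.
        Var[R] = 2*n_A*n_B*(2*n_A*n_B - n_A - n_B) / ((n_A+n_B)^2 * (n_A+n_B-1)) = 2000/900 = 2.2222.
        SD[R] = 1.4907.
Step 4: R = E[R], so z = 0 with no continuity correction.
Step 5: Two-sided p-value via normal approximation = 2*(1 - Phi(|z|)) = 1.000000.
Step 6: alpha = 0.05. fail to reject H0.

R = 6, z = 0.0000, p = 1.000000, fail to reject H0.


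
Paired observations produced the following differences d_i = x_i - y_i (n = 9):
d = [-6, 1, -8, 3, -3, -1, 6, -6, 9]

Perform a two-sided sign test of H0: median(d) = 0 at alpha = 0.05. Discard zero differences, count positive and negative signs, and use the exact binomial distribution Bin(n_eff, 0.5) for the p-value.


Step 1: Discard zero differences. Original n = 9; n_eff = number of nonzero differences = 9.
Nonzero differences (with sign): -6, +1, -8, +3, -3, -1, +6, -6, +9
Step 2: Count signs: positive = 4, negative = 5.
Step 3: Under H0: P(positive) = 0.5, so the number of positives S ~ Bin(9, 0.5).
Step 4: Two-sided exact p-value = sum of Bin(9,0.5) probabilities at or below the observed probability = 1.000000.
Step 5: alpha = 0.05. fail to reject H0.

n_eff = 9, pos = 4, neg = 5, p = 1.000000, fail to reject H0.


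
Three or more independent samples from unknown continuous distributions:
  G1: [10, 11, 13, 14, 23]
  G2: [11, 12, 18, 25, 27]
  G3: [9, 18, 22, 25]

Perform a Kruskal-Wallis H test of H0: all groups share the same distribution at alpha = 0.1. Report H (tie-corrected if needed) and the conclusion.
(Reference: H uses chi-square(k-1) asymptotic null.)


Step 1: Combine all N = 14 observations and assign midranks.
sorted (value, group, rank): (9,G3,1), (10,G1,2), (11,G1,3.5), (11,G2,3.5), (12,G2,5), (13,G1,6), (14,G1,7), (18,G2,8.5), (18,G3,8.5), (22,G3,10), (23,G1,11), (25,G2,12.5), (25,G3,12.5), (27,G2,14)
Step 2: Sum ranks within each group.
R_1 = 29.5 (n_1 = 5)
R_2 = 43.5 (n_2 = 5)
R_3 = 32 (n_3 = 4)
Step 3: H = 12/(N(N+1)) * sum(R_i^2/n_i) - 3(N+1)
     = 12/(14*15) * (29.5^2/5 + 43.5^2/5 + 32^2/4) - 3*15
     = 0.057143 * 808.5 - 45
     = 1.200000.
Step 4: Ties present; correction factor C = 1 - 18/(14^3 - 14) = 0.993407. Corrected H = 1.200000 / 0.993407 = 1.207965.
Step 5: Under H0, H ~ chi^2(2); p-value = 0.546630.
Step 6: alpha = 0.1. fail to reject H0.

H = 1.2080, df = 2, p = 0.546630, fail to reject H0.


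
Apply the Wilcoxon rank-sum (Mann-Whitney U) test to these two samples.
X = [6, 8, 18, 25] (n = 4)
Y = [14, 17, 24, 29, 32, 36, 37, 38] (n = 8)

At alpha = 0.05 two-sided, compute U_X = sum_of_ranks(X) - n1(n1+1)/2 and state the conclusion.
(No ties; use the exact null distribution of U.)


Step 1: Combine and sort all 12 observations; assign midranks.
sorted (value, group): (6,X), (8,X), (14,Y), (17,Y), (18,X), (24,Y), (25,X), (29,Y), (32,Y), (36,Y), (37,Y), (38,Y)
ranks: 6->1, 8->2, 14->3, 17->4, 18->5, 24->6, 25->7, 29->8, 32->9, 36->10, 37->11, 38->12
Step 2: Rank sum for X: R1 = 1 + 2 + 5 + 7 = 15.
Step 3: U_X = R1 - n1(n1+1)/2 = 15 - 4*5/2 = 15 - 10 = 5.
       U_Y = n1*n2 - U_X = 32 - 5 = 27.
Step 4: No ties, so the exact null distribution of U (based on enumerating the C(12,4) = 495 equally likely rank assignments) gives the two-sided p-value.
Step 5: p-value = 0.072727; compare to alpha = 0.05. fail to reject H0.

U_X = 5, p = 0.072727, fail to reject H0 at alpha = 0.05.


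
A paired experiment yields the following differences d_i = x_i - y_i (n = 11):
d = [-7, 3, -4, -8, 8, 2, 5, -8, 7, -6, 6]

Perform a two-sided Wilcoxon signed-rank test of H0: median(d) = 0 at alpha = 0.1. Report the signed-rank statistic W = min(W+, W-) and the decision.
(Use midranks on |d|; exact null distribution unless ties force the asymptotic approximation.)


Step 1: Drop any zero differences (none here) and take |d_i|.
|d| = [7, 3, 4, 8, 8, 2, 5, 8, 7, 6, 6]
Step 2: Midrank |d_i| (ties get averaged ranks).
ranks: |7|->7.5, |3|->2, |4|->3, |8|->10, |8|->10, |2|->1, |5|->4, |8|->10, |7|->7.5, |6|->5.5, |6|->5.5
Step 3: Attach original signs; sum ranks with positive sign and with negative sign.
W+ = 2 + 10 + 1 + 4 + 7.5 + 5.5 = 30
W- = 7.5 + 3 + 10 + 10 + 5.5 = 36
(Check: W+ + W- = 66 should equal n(n+1)/2 = 66.)
Step 4: Test statistic W = min(W+, W-) = 30.
Step 5: Ties in |d|, so use the tie-corrected normal approximation.
        E[W] = n(n+1)/4 = 11*12/4 = 33.
        Tie groups: |d|=6 (t=2), |d|=7 (t=2), |d|=8 (t=3); sum(t^3 - t) = 36.
        Var[W] = n(n+1)(2n+1)/24 - sum(t^3-t)/48 = 3036/24 - 36/48 = 125.75.
        z = (W - E[W]) / sqrt(Var[W]) = (30 - 33) / 11.2138 = -0.2675.
        Two-sided p = 2*Phi(z) = 0.789064.
Step 6: alpha = 0.1. fail to reject H0.

W+ = 30, W- = 36, W = min = 30, p = 0.789064, fail to reject H0.


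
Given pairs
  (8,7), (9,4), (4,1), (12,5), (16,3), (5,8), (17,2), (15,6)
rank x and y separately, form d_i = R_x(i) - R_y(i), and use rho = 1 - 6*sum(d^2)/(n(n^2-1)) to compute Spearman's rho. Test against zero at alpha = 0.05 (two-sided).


Step 1: Rank x and y separately (midranks; no ties here).
rank(x): 8->3, 9->4, 4->1, 12->5, 16->7, 5->2, 17->8, 15->6
rank(y): 7->7, 4->4, 1->1, 5->5, 3->3, 8->8, 2->2, 6->6
Step 2: d_i = R_x(i) - R_y(i); compute d_i^2.
  (3-7)^2=16, (4-4)^2=0, (1-1)^2=0, (5-5)^2=0, (7-3)^2=16, (2-8)^2=36, (8-2)^2=36, (6-6)^2=0
sum(d^2) = 104.
Step 3: rho = 1 - 6*104 / (8*(8^2 - 1)) = 1 - 624/504 = -0.238095.
Step 4: Under H0, t = rho * sqrt((n-2)/(1-rho^2)) = -0.6005 ~ t(6).
Step 5: Two-sided p-value from the t-distribution with 6 df = 0.570156.
Step 6: alpha = 0.05. fail to reject H0.

rho = -0.2381, p = 0.570156, fail to reject H0 at alpha = 0.05.


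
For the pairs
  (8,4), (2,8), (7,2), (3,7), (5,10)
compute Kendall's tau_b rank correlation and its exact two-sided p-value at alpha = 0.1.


Step 1: Enumerate the 10 unordered pairs (i,j) with i<j and classify each by sign(x_j-x_i) * sign(y_j-y_i).
  (1,2):dx=-6,dy=+4->D; (1,3):dx=-1,dy=-2->C; (1,4):dx=-5,dy=+3->D; (1,5):dx=-3,dy=+6->D
  (2,3):dx=+5,dy=-6->D; (2,4):dx=+1,dy=-1->D; (2,5):dx=+3,dy=+2->C; (3,4):dx=-4,dy=+5->D
  (3,5):dx=-2,dy=+8->D; (4,5):dx=+2,dy=+3->C
Step 2: C = 3, D = 7, total pairs = 10.
Step 3: tau = (C - D)/(n(n-1)/2) = (3 - 7)/10 = -0.400000.
Step 4: Exact two-sided p-value (enumerate n! = 120 permutations of y under H0): p = 0.483333.
Step 5: alpha = 0.1. fail to reject H0.

tau_b = -0.4000 (C=3, D=7), p = 0.483333, fail to reject H0.


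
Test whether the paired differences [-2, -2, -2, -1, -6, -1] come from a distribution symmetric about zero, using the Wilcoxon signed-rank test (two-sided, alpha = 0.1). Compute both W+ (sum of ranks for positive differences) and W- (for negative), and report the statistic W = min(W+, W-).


Step 1: Drop any zero differences (none here) and take |d_i|.
|d| = [2, 2, 2, 1, 6, 1]
Step 2: Midrank |d_i| (ties get averaged ranks).
ranks: |2|->4, |2|->4, |2|->4, |1|->1.5, |6|->6, |1|->1.5
Step 3: Attach original signs; sum ranks with positive sign and with negative sign.
W+ = 0 = 0
W- = 4 + 4 + 4 + 1.5 + 6 + 1.5 = 21
(Check: W+ + W- = 21 should equal n(n+1)/2 = 21.)
Step 4: Test statistic W = min(W+, W-) = 0.
Step 5: Ties in |d|, so use the tie-corrected normal approximation.
        E[W] = n(n+1)/4 = 6*7/4 = 10.5.
        Tie groups: |d|=1 (t=2), |d|=2 (t=3); sum(t^3 - t) = 30.
        Var[W] = n(n+1)(2n+1)/24 - sum(t^3-t)/48 = 546/24 - 30/48 = 22.125.
        z = (W - E[W]) / sqrt(Var[W]) = (0 - 10.5) / 4.7037 = -2.2323.
        Two-sided p = 2*Phi(z) = 0.025597.
Step 6: alpha = 0.1. reject H0.

W+ = 0, W- = 21, W = min = 0, p = 0.025597, reject H0.


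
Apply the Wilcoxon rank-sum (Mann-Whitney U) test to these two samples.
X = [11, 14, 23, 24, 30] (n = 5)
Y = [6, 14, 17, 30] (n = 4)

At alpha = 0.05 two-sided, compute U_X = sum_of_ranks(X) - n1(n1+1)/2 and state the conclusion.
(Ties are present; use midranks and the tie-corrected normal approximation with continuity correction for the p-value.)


Step 1: Combine and sort all 9 observations; assign midranks.
sorted (value, group): (6,Y), (11,X), (14,X), (14,Y), (17,Y), (23,X), (24,X), (30,X), (30,Y)
ranks: 6->1, 11->2, 14->3.5, 14->3.5, 17->5, 23->6, 24->7, 30->8.5, 30->8.5
Step 2: Rank sum for X: R1 = 2 + 3.5 + 6 + 7 + 8.5 = 27.
Step 3: U_X = R1 - n1(n1+1)/2 = 27 - 5*6/2 = 27 - 15 = 12.
       U_Y = n1*n2 - U_X = 20 - 12 = 8.
Step 4: Ties are present, so use the tie-corrected normal approximation (with continuity correction) for the p-value.
Step 5: p-value = 0.710992; compare to alpha = 0.05. fail to reject H0.

U_X = 12, p = 0.710992, fail to reject H0 at alpha = 0.05.


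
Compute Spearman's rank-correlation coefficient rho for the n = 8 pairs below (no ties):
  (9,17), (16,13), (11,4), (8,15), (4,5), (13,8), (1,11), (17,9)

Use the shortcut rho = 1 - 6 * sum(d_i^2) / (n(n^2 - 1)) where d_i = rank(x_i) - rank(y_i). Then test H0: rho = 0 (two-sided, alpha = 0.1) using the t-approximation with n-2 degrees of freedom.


Step 1: Rank x and y separately (midranks; no ties here).
rank(x): 9->4, 16->7, 11->5, 8->3, 4->2, 13->6, 1->1, 17->8
rank(y): 17->8, 13->6, 4->1, 15->7, 5->2, 8->3, 11->5, 9->4
Step 2: d_i = R_x(i) - R_y(i); compute d_i^2.
  (4-8)^2=16, (7-6)^2=1, (5-1)^2=16, (3-7)^2=16, (2-2)^2=0, (6-3)^2=9, (1-5)^2=16, (8-4)^2=16
sum(d^2) = 90.
Step 3: rho = 1 - 6*90 / (8*(8^2 - 1)) = 1 - 540/504 = -0.071429.
Step 4: Under H0, t = rho * sqrt((n-2)/(1-rho^2)) = -0.1754 ~ t(6).
Step 5: Two-sided p-value from the t-distribution with 6 df = 0.866526.
Step 6: alpha = 0.1. fail to reject H0.

rho = -0.0714, p = 0.866526, fail to reject H0 at alpha = 0.1.


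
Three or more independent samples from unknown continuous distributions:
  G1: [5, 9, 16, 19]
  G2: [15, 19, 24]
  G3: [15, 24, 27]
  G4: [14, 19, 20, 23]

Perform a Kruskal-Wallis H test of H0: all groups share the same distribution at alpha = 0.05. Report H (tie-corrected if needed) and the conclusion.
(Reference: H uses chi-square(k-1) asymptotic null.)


Step 1: Combine all N = 14 observations and assign midranks.
sorted (value, group, rank): (5,G1,1), (9,G1,2), (14,G4,3), (15,G2,4.5), (15,G3,4.5), (16,G1,6), (19,G1,8), (19,G2,8), (19,G4,8), (20,G4,10), (23,G4,11), (24,G2,12.5), (24,G3,12.5), (27,G3,14)
Step 2: Sum ranks within each group.
R_1 = 17 (n_1 = 4)
R_2 = 25 (n_2 = 3)
R_3 = 31 (n_3 = 3)
R_4 = 32 (n_4 = 4)
Step 3: H = 12/(N(N+1)) * sum(R_i^2/n_i) - 3(N+1)
     = 12/(14*15) * (17^2/4 + 25^2/3 + 31^2/3 + 32^2/4) - 3*15
     = 0.057143 * 856.917 - 45
     = 3.966667.
Step 4: Ties present; correction factor C = 1 - 36/(14^3 - 14) = 0.986813. Corrected H = 3.966667 / 0.986813 = 4.019673.
Step 5: Under H0, H ~ chi^2(3); p-value = 0.259348.
Step 6: alpha = 0.05. fail to reject H0.

H = 4.0197, df = 3, p = 0.259348, fail to reject H0.


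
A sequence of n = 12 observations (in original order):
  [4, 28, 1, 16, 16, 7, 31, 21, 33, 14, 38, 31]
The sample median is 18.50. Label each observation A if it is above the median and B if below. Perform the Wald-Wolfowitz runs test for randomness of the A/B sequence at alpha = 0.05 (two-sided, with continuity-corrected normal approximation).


Step 1: Compute median = 18.50; label A = above, B = below.
Labels in order: BABBBBAAABAA  (n_A = 6, n_B = 6)
Step 2: Count runs R = 6.
Step 3: Under H0 (random ordering), E[R] = 2*n_A*n_B/(n_A+n_B) + 1 = 2*6*6/12 + 1 = 7.0000.
        Var[R] = 2*n_A*n_B*(2*n_A*n_B - n_A - n_B) / ((n_A+n_B)^2 * (n_A+n_B-1)) = 4320/1584 = 2.7273.
        SD[R] = 1.6514.
Step 4: Continuity-corrected z = (R + 0.5 - E[R]) / SD[R] = (6 + 0.5 - 7.0000) / 1.6514 = -0.3028.
Step 5: Two-sided p-value via normal approximation = 2*(1 - Phi(|z|)) = 0.762069.
Step 6: alpha = 0.05. fail to reject H0.

R = 6, z = -0.3028, p = 0.762069, fail to reject H0.


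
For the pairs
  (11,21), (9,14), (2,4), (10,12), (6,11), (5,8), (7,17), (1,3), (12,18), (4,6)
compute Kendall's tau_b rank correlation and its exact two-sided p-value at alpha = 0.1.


Step 1: Enumerate the 45 unordered pairs (i,j) with i<j and classify each by sign(x_j-x_i) * sign(y_j-y_i).
  (1,2):dx=-2,dy=-7->C; (1,3):dx=-9,dy=-17->C; (1,4):dx=-1,dy=-9->C; (1,5):dx=-5,dy=-10->C
  (1,6):dx=-6,dy=-13->C; (1,7):dx=-4,dy=-4->C; (1,8):dx=-10,dy=-18->C; (1,9):dx=+1,dy=-3->D
  (1,10):dx=-7,dy=-15->C; (2,3):dx=-7,dy=-10->C; (2,4):dx=+1,dy=-2->D; (2,5):dx=-3,dy=-3->C
  (2,6):dx=-4,dy=-6->C; (2,7):dx=-2,dy=+3->D; (2,8):dx=-8,dy=-11->C; (2,9):dx=+3,dy=+4->C
  (2,10):dx=-5,dy=-8->C; (3,4):dx=+8,dy=+8->C; (3,5):dx=+4,dy=+7->C; (3,6):dx=+3,dy=+4->C
  (3,7):dx=+5,dy=+13->C; (3,8):dx=-1,dy=-1->C; (3,9):dx=+10,dy=+14->C; (3,10):dx=+2,dy=+2->C
  (4,5):dx=-4,dy=-1->C; (4,6):dx=-5,dy=-4->C; (4,7):dx=-3,dy=+5->D; (4,8):dx=-9,dy=-9->C
  (4,9):dx=+2,dy=+6->C; (4,10):dx=-6,dy=-6->C; (5,6):dx=-1,dy=-3->C; (5,7):dx=+1,dy=+6->C
  (5,8):dx=-5,dy=-8->C; (5,9):dx=+6,dy=+7->C; (5,10):dx=-2,dy=-5->C; (6,7):dx=+2,dy=+9->C
  (6,8):dx=-4,dy=-5->C; (6,9):dx=+7,dy=+10->C; (6,10):dx=-1,dy=-2->C; (7,8):dx=-6,dy=-14->C
  (7,9):dx=+5,dy=+1->C; (7,10):dx=-3,dy=-11->C; (8,9):dx=+11,dy=+15->C; (8,10):dx=+3,dy=+3->C
  (9,10):dx=-8,dy=-12->C
Step 2: C = 41, D = 4, total pairs = 45.
Step 3: tau = (C - D)/(n(n-1)/2) = (41 - 4)/45 = 0.822222.
Step 4: Exact two-sided p-value (enumerate n! = 3628800 permutations of y under H0): p = 0.000358.
Step 5: alpha = 0.1. reject H0.

tau_b = 0.8222 (C=41, D=4), p = 0.000358, reject H0.


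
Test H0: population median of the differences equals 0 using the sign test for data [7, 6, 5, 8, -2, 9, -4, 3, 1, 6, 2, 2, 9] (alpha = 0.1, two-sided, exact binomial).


Step 1: Discard zero differences. Original n = 13; n_eff = number of nonzero differences = 13.
Nonzero differences (with sign): +7, +6, +5, +8, -2, +9, -4, +3, +1, +6, +2, +2, +9
Step 2: Count signs: positive = 11, negative = 2.
Step 3: Under H0: P(positive) = 0.5, so the number of positives S ~ Bin(13, 0.5).
Step 4: Two-sided exact p-value = sum of Bin(13,0.5) probabilities at or below the observed probability = 0.022461.
Step 5: alpha = 0.1. reject H0.

n_eff = 13, pos = 11, neg = 2, p = 0.022461, reject H0.


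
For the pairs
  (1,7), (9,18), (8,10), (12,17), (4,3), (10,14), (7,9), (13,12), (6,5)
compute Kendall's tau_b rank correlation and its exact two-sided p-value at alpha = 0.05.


Step 1: Enumerate the 36 unordered pairs (i,j) with i<j and classify each by sign(x_j-x_i) * sign(y_j-y_i).
  (1,2):dx=+8,dy=+11->C; (1,3):dx=+7,dy=+3->C; (1,4):dx=+11,dy=+10->C; (1,5):dx=+3,dy=-4->D
  (1,6):dx=+9,dy=+7->C; (1,7):dx=+6,dy=+2->C; (1,8):dx=+12,dy=+5->C; (1,9):dx=+5,dy=-2->D
  (2,3):dx=-1,dy=-8->C; (2,4):dx=+3,dy=-1->D; (2,5):dx=-5,dy=-15->C; (2,6):dx=+1,dy=-4->D
  (2,7):dx=-2,dy=-9->C; (2,8):dx=+4,dy=-6->D; (2,9):dx=-3,dy=-13->C; (3,4):dx=+4,dy=+7->C
  (3,5):dx=-4,dy=-7->C; (3,6):dx=+2,dy=+4->C; (3,7):dx=-1,dy=-1->C; (3,8):dx=+5,dy=+2->C
  (3,9):dx=-2,dy=-5->C; (4,5):dx=-8,dy=-14->C; (4,6):dx=-2,dy=-3->C; (4,7):dx=-5,dy=-8->C
  (4,8):dx=+1,dy=-5->D; (4,9):dx=-6,dy=-12->C; (5,6):dx=+6,dy=+11->C; (5,7):dx=+3,dy=+6->C
  (5,8):dx=+9,dy=+9->C; (5,9):dx=+2,dy=+2->C; (6,7):dx=-3,dy=-5->C; (6,8):dx=+3,dy=-2->D
  (6,9):dx=-4,dy=-9->C; (7,8):dx=+6,dy=+3->C; (7,9):dx=-1,dy=-4->C; (8,9):dx=-7,dy=-7->C
Step 2: C = 29, D = 7, total pairs = 36.
Step 3: tau = (C - D)/(n(n-1)/2) = (29 - 7)/36 = 0.611111.
Step 4: Exact two-sided p-value (enumerate n! = 362880 permutations of y under H0): p = 0.024741.
Step 5: alpha = 0.05. reject H0.

tau_b = 0.6111 (C=29, D=7), p = 0.024741, reject H0.
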